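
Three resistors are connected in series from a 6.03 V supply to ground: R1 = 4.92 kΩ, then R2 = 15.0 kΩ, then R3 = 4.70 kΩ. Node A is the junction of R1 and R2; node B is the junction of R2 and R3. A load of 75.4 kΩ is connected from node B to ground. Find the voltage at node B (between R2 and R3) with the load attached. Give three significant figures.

At node B, R3 is in parallel with the load: R3‖R_L = 4.424 kΩ.
Below node A the resistance is R2 + (R3‖R_L) = 19.42 kΩ, so V_A = 6.03 × 19.42/24.34 = 4.811 V.
Then V_B = V_A × (R3‖R_L)/(R2 + R3‖R_L) = 4.811 × 4.424/19.42 = 1.10 V.

V ≈ 1.10 V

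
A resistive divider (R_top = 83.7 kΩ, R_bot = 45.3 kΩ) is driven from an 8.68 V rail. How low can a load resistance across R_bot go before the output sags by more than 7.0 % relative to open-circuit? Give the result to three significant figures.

Output resistance R_th = R_top‖R_bot = (83.7 × 45.3)/129.0 = 29.39 kΩ.
The fractional drop is R_th/(R_th + R_L); requiring this ≤ 0.0700 gives R_L ≥ R_th(1/0.0700 − 1) = 29.39 × 13.29 = 390 kΩ.

R_L(min) ≈ 390 kΩ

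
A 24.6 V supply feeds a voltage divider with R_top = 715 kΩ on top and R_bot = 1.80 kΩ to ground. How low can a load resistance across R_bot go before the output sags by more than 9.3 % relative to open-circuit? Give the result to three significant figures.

R_L(min) ≈ 17.5 kΩ

Output resistance R_th = R_top‖R_bot = (715 × 1.80)/716.8 = 1.795 kΩ.
The fractional drop is R_th/(R_th + R_L); requiring this ≤ 0.0930 gives R_L ≥ R_th(1/0.0930 − 1) = 1.795 × 9.753 = 17.5 kΩ.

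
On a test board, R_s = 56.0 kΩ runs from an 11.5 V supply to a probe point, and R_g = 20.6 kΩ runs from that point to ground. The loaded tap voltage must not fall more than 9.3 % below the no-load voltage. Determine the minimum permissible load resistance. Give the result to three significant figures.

R_L(min) ≈ 147 kΩ

Output resistance R_th = R_s‖R_g = (56.0 × 20.6)/76.60 = 15.06 kΩ.
The fractional drop is R_th/(R_th + R_L); requiring this ≤ 0.0930 gives R_L ≥ R_th(1/0.0930 − 1) = 15.06 × 9.753 = 147 kΩ.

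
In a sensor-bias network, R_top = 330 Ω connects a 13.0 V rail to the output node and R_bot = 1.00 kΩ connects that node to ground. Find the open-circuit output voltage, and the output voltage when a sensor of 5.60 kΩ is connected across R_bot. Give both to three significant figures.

Open-circuit: V = 13.0 × 1000/(330 + 1000) = 9.77 V.
With the load, R_bot becomes R_bot‖R_L = 848.5 Ω, so V = 13.0 × 848.5/1178 = 9.36 V.

Unloaded: 9.77 V; loaded: 9.36 V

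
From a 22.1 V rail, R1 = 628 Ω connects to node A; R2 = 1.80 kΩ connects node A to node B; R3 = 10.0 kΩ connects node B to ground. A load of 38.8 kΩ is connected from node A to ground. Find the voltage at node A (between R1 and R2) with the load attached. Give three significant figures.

V ≈ 20.7 V

Below node A the series string R2+R3 = 11800 Ω sits in parallel with the 38800 Ω load: 9048 Ω.
V_A = 22.1 × 9048/(628 + 9048) = 20.7 V.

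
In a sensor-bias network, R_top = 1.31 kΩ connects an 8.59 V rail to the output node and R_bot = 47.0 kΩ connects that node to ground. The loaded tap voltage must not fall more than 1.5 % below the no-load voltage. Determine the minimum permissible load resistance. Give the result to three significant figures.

Output resistance R_th = R_top‖R_bot = (1.31 × 47.0)/48.31 = 1.274 kΩ.
The fractional drop is R_th/(R_th + R_L); requiring this ≤ 0.0150 gives R_L ≥ R_th(1/0.0150 − 1) = 1.274 × 65.67 = 83.7 kΩ.

R_L(min) ≈ 83.7 kΩ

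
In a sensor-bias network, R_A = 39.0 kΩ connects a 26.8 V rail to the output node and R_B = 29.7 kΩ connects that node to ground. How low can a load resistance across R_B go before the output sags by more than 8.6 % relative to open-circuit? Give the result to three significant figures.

Output resistance R_th = R_A‖R_B = (39.0 × 29.7)/68.70 = 16.86 kΩ.
The fractional drop is R_th/(R_th + R_L); requiring this ≤ 0.0860 gives R_L ≥ R_th(1/0.0860 − 1) = 16.86 × 10.63 = 179 kΩ.

R_L(min) ≈ 179 kΩ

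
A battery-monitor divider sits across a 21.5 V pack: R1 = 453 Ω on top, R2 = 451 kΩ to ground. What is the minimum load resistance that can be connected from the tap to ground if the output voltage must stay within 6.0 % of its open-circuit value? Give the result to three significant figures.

R_L(min) ≈ 7.09 kΩ

Output resistance R_th = R1‖R2 = (453 × 451000)/451500 = 452.5 Ω.
The fractional drop is R_th/(R_th + R_L); requiring this ≤ 0.0600 gives R_L ≥ R_th(1/0.0600 − 1) = 452.5 × 15.67 = 7.09 kΩ.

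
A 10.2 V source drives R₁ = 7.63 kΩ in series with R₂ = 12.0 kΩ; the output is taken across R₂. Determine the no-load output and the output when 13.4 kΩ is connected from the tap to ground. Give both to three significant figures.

Unloaded: 6.24 V; loaded: 4.63 V

Open-circuit: V = 10.2 × 12.0/(7.63 + 12.0) = 6.24 V.
With the load, R₂ becomes R₂‖R_L = 6.331 kΩ, so V = 10.2 × 6.331/13.96 = 4.63 V.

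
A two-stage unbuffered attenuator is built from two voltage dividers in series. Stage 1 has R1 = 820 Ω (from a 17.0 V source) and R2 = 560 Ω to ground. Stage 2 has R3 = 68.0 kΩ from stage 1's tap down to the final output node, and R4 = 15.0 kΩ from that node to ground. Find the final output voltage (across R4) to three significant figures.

V_out ≈ 1.24 V

Stage 2 presents R3+R4 = 83000 Ω as a load on stage 1's tap.
Stage 1's lower leg becomes R2‖(R3+R4) = 556.2 Ω, so V_mid = 17.0 × 556.2/1376 = 6.871 V.
Stage 2 is itself unloaded: V_out = V_mid × R4/(R3+R4) = 6.871 × 15000/83000 = 1.24 V.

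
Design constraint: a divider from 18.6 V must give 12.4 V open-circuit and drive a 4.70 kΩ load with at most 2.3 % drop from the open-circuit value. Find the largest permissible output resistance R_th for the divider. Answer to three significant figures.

Loading drop = R_th/(R_th + R_L) ≤ 0.0230, so R_th ≤ R_L · ε/(1−ε) = 4.70 kΩ × 0.0230/0.9770 = 111 Ω.
(Any R1, R2 with R2/(R1+R2) = 0.667 and R1‖R2 ≤ 111 Ω will meet the spec.)

R_th ≤ 111 Ω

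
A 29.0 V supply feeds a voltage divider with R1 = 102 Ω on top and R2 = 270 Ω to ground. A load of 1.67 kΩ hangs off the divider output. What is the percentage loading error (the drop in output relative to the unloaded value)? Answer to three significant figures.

4.24 %

The divider's output (Thévenin) resistance is R1‖R2 = 74.03 Ω.
Fractional drop under load = R_th/(R_th + R_L) = 74.03 / (74.03 + 1670) = 0.04245.
So the output falls by 4.24 %.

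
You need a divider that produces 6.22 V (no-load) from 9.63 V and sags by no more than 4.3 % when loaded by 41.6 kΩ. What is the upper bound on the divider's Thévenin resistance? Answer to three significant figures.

R_th ≤ 1.87 kΩ

Loading drop = R_th/(R_th + R_L) ≤ 0.0430, so R_th ≤ R_L · ε/(1−ε) = 41.6 kΩ × 0.0430/0.9570 = 1.87 kΩ.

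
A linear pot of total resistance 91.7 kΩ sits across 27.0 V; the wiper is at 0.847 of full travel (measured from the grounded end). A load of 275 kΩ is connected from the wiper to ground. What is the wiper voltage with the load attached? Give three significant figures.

V ≈ 21.9 V

The wiper splits the pot into (1−α)R = 14.03 kΩ above and αR = 77.67 kΩ below.
Lower section ‖ load = 60.56 kΩ.
V_wiper = 27.0 × 60.56/(14.03 + 60.56) = 21.9 V.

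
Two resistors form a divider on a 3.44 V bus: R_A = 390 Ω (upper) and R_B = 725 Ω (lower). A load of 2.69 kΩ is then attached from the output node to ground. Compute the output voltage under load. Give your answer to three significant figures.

The load sits in parallel with R_B: R_B‖R_L = (725 × 2690) / (725 + 2690) = 571.1 Ω.
V_out = 3.44 × 571.1 / (390 + 571.1) = 3.44 × 571.1/961.1 = 2.04 V.

V_out ≈ 2.04 V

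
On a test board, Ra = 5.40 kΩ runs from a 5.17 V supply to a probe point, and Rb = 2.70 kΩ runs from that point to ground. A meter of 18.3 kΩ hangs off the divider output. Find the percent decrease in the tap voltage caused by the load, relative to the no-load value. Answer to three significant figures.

8.96 %

The divider's output (Thévenin) resistance is Ra‖Rb = 1.800 kΩ.
Fractional drop under load = R_th/(R_th + R_L) = 1.800 / (1.800 + 18.3) = 0.08955.
So the output falls by 8.96 %.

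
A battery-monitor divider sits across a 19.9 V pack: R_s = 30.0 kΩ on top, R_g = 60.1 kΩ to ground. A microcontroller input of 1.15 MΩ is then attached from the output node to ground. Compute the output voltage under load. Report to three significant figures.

V_out ≈ 13.0 V

The load sits in parallel with R_g: R_g‖R_L = (60.1 × 1150) / (60.1 + 1150) = 57.12 kΩ.
V_out = 19.9 × 57.12 / (30.0 + 57.12) = 19.9 × 57.12/87.12 = 13.0 V.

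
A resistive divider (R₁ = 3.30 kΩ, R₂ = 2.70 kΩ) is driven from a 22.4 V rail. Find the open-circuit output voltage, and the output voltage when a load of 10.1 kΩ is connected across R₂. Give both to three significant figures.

Unloaded: 10.1 V; loaded: 8.79 V

Open-circuit: V = 22.4 × 2.70/(3.30 + 2.70) = 10.1 V.
With the load, R₂ becomes R₂‖R_L = 2.130 kΩ, so V = 22.4 × 2.130/5.430 = 8.79 V.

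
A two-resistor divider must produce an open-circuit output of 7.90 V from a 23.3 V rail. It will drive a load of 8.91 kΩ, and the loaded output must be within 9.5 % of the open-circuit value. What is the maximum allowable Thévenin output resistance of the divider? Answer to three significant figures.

Loading drop = R_th/(R_th + R_L) ≤ 0.0950, so R_th ≤ R_L · ε/(1−ε) = 8.91 kΩ × 0.0950/0.9050 = 935 Ω.
(Any R1, R2 with R2/(R1+R2) = 0.339 and R1‖R2 ≤ 935 Ω will meet the spec.)

R_th ≤ 935 Ω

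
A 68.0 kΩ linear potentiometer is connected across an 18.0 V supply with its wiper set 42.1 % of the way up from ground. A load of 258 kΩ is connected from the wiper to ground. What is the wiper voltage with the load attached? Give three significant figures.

V ≈ 7.12 V

The wiper splits the pot into (1−α)R = 39.37 kΩ above and αR = 28.63 kΩ below.
Lower section ‖ load = 25.77 kΩ.
V_wiper = 18.0 × 25.77/(39.37 + 25.77) = 7.12 V.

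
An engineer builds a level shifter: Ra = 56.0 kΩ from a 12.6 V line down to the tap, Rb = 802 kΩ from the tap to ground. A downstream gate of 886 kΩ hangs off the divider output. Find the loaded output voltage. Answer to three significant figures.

The load sits in parallel with Rb: Rb‖R_L = (802 × 886) / (802 + 886) = 421.0 kΩ.
V_out = 12.6 × 421.0 / (56.0 + 421.0) = 12.6 × 421.0/477.0 = 11.1 V.

V_out ≈ 11.1 V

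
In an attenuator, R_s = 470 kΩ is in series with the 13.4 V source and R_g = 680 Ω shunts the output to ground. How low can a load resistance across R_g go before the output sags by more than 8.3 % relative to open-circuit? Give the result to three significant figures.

Output resistance R_th = R_s‖R_g = (470000 × 680)/470700 = 679.0 Ω.
The fractional drop is R_th/(R_th + R_L); requiring this ≤ 0.0830 gives R_L ≥ R_th(1/0.0830 − 1) = 679.0 × 11.05 = 7.50 kΩ.

R_L(min) ≈ 7.50 kΩ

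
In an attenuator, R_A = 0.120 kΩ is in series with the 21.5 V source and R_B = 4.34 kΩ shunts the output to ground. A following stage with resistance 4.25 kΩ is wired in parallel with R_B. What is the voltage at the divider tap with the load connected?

V_out ≈ 20.4 V

The load sits in parallel with R_B: R_B‖R_L = (4340 × 4250) / (4340 + 4250) = 2147 Ω.
V_out = 21.5 × 2147 / (120 + 2147) = 21.5 × 2147/2267 = 20.4 V.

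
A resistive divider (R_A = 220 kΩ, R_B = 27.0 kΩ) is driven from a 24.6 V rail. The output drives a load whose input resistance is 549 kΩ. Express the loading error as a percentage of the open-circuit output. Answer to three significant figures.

4.20 %

The divider's output (Thévenin) resistance is R_A‖R_B = 24.05 kΩ.
Fractional drop under load = R_th/(R_th + R_L) = 24.05 / (24.05 + 549) = 0.04197.
So the output falls by 4.20 %.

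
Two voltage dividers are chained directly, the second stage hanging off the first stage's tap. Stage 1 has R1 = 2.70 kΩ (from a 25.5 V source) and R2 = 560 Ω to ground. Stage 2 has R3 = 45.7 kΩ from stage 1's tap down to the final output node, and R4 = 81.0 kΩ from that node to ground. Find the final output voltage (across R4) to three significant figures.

Stage 2 presents R3+R4 = 126700 Ω as a load on stage 1's tap.
Stage 1's lower leg becomes R2‖(R3+R4) = 557.5 Ω, so V_mid = 25.5 × 557.5/3258 = 4.364 V.
Stage 2 is itself unloaded: V_out = V_mid × R4/(R3+R4) = 4.364 × 81000/126700 = 2.79 V.

V_out ≈ 2.79 V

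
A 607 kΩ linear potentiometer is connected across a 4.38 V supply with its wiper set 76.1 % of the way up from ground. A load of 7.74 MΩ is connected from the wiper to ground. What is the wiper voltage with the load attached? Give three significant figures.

V ≈ 3.29 V

The wiper splits the pot into (1−α)R = 145.1 kΩ above and αR = 461.9 kΩ below.
Lower section ‖ load = 435.9 kΩ.
V_wiper = 4.38 × 435.9/(145.1 + 435.9) = 3.29 V.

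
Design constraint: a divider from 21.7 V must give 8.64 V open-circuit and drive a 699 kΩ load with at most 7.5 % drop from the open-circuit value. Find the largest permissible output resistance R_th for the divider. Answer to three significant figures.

R_th ≤ 56.7 kΩ

Loading drop = R_th/(R_th + R_L) ≤ 0.0750, so R_th ≤ R_L · ε/(1−ε) = 699 kΩ × 0.0750/0.9250 = 56.7 kΩ.
(Any R1, R2 with R2/(R1+R2) = 0.398 and R1‖R2 ≤ 56.7 kΩ will meet the spec.)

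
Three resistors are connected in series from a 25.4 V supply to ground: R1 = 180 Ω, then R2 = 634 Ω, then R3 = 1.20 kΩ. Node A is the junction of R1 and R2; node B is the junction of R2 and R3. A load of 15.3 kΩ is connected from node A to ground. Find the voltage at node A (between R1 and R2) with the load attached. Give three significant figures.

Below node A the series string R2+R3 = 1834 Ω sits in parallel with the 15300 Ω load: 1638 Ω.
V_A = 25.4 × 1638/(180 + 1638) = 22.9 V.

V ≈ 22.9 V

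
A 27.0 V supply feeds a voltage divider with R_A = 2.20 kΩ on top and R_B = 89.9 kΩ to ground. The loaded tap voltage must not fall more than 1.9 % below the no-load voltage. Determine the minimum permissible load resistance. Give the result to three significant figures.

R_L(min) ≈ 111 kΩ

Output resistance R_th = R_A‖R_B = (2.20 × 89.9)/92.10 = 2.147 kΩ.
The fractional drop is R_th/(R_th + R_L); requiring this ≤ 0.0190 gives R_L ≥ R_th(1/0.0190 − 1) = 2.147 × 51.63 = 111 kΩ.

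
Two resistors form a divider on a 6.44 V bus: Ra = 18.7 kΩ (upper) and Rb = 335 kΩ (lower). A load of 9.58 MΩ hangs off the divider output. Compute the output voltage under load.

V_out ≈ 6.09 V

The load sits in parallel with Rb: Rb‖R_L = (335 × 9580) / (335 + 9580) = 323.7 kΩ.
V_out = 6.44 × 323.7 / (18.7 + 323.7) = 6.44 × 323.7/342.4 = 6.09 V.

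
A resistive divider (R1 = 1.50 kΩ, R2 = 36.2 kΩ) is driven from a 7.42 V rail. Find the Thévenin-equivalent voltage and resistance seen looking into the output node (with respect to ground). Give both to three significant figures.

V_th = 7.12 V, R_th = 1.44 kΩ

V_th is the open-circuit tap voltage: 7.42 × 36.2/(1.50 + 36.2) = 7.12 V.
With the supply zeroed, R1 and R2 appear in parallel from the tap: R_th = R1‖R2 = (1.50 × 36.2)/37.70 = 1.44 kΩ.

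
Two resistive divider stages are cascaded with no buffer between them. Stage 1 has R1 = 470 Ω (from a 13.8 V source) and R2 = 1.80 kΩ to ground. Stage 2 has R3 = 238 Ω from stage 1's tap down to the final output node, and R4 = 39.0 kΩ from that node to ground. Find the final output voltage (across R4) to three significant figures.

Stage 2 presents R3+R4 = 39240 Ω as a load on stage 1's tap.
Stage 1's lower leg becomes R2‖(R3+R4) = 1721 Ω, so V_mid = 13.8 × 1721/2191 = 10.84 V.
Stage 2 is itself unloaded: V_out = V_mid × R4/(R3+R4) = 10.84 × 39000/39240 = 10.8 V.

V_out ≈ 10.8 V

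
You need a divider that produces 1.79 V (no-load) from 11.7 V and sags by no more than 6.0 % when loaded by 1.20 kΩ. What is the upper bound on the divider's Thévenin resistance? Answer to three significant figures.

R_th ≤ 76.6 Ω

Loading drop = R_th/(R_th + R_L) ≤ 0.0600, so R_th ≤ R_L · ε/(1−ε) = 1.20 kΩ × 0.0600/0.9400 = 76.6 Ω.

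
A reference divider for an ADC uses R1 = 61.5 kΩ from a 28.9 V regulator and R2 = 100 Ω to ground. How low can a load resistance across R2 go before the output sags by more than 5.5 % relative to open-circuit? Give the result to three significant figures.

R_L(min) ≈ 1.72 kΩ

Output resistance R_th = R1‖R2 = (61500 × 100)/61600 = 99.84 Ω.
The fractional drop is R_th/(R_th + R_L); requiring this ≤ 0.0550 gives R_L ≥ R_th(1/0.0550 − 1) = 99.84 × 17.18 = 1.72 kΩ.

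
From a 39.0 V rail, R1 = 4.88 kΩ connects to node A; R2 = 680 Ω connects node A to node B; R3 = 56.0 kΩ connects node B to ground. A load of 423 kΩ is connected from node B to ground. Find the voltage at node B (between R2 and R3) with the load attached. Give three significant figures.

At node B, R3 is in parallel with the load: R3‖R_L = 49450 Ω.
Below node A the resistance is R2 + (R3‖R_L) = 50130 Ω, so V_A = 39.0 × 50130/55010 = 35.54 V.
Then V_B = V_A × (R3‖R_L)/(R2 + R3‖R_L) = 35.54 × 49450/50130 = 35.1 V.

V ≈ 35.1 V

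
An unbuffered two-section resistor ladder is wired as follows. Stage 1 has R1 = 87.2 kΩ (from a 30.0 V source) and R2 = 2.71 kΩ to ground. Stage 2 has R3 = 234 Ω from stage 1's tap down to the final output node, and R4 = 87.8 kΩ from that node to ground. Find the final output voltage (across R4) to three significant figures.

V_out ≈ 0.876 V

Stage 2 presents R3+R4 = 88030 Ω as a load on stage 1's tap.
Stage 1's lower leg becomes R2‖(R3+R4) = 2629 Ω, so V_mid = 30.0 × 2629/89830 = 0.8780 V.
Stage 2 is itself unloaded: V_out = V_mid × R4/(R3+R4) = 0.8780 × 87800/88030 = 0.876 V.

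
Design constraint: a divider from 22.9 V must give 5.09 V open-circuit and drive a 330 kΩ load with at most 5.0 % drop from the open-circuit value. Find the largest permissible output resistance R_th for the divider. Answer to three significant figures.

Loading drop = R_th/(R_th + R_L) ≤ 0.0500, so R_th ≤ R_L · ε/(1−ε) = 330 kΩ × 0.0500/0.9500 = 17.4 kΩ.
(Any R1, R2 with R2/(R1+R2) = 0.222 and R1‖R2 ≤ 17.4 kΩ will meet the spec.)

R_th ≤ 17.4 kΩ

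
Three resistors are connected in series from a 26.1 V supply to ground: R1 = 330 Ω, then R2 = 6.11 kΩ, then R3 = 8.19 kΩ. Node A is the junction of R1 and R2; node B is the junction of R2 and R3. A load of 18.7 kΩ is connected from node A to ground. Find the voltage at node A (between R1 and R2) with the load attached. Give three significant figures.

Below node A the series string R2+R3 = 14300 Ω sits in parallel with the 18700 Ω load: 8103 Ω.
V_A = 26.1 × 8103/(330 + 8103) = 25.1 V.

V ≈ 25.1 V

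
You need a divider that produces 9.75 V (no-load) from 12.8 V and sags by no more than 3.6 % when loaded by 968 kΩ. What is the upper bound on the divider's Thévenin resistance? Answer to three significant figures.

Loading drop = R_th/(R_th + R_L) ≤ 0.0360, so R_th ≤ R_L · ε/(1−ε) = 968 kΩ × 0.0360/0.9640 = 36.1 kΩ.

R_th ≤ 36.1 kΩ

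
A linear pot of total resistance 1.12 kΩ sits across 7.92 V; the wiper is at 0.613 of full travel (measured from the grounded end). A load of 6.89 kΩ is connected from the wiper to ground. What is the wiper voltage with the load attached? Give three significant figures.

V ≈ 4.67 V

The wiper splits the pot into (1−α)R = 433.4 Ω above and αR = 686.6 Ω below.
Lower section ‖ load = 624.3 Ω.
V_wiper = 7.92 × 624.3/(433.4 + 624.3) = 4.67 V.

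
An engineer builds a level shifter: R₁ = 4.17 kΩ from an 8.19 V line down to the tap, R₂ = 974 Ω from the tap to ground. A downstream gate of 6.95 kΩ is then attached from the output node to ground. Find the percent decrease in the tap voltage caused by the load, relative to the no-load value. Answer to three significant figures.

10.2 %

The divider's output (Thévenin) resistance is R₁‖R₂ = 789.6 Ω.
Fractional drop under load = R_th/(R_th + R_L) = 789.6 / (789.6 + 6950) = 0.1020.
So the output falls by 10.2 %.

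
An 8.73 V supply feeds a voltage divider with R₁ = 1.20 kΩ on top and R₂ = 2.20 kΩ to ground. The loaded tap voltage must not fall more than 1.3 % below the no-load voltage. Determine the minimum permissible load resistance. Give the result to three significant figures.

Output resistance R_th = R₁‖R₂ = (1200 × 2200)/3400 = 776.5 Ω.
The fractional drop is R_th/(R_th + R_L); requiring this ≤ 0.0130 gives R_L ≥ R_th(1/0.0130 − 1) = 776.5 × 75.92 = 59.0 kΩ.

R_L(min) ≈ 59.0 kΩ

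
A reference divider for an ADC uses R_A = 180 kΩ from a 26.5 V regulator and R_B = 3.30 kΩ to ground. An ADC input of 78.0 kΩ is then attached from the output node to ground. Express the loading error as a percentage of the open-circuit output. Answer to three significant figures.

3.99 %

The divider's output (Thévenin) resistance is R_A‖R_B = 3.241 kΩ.
Fractional drop under load = R_th/(R_th + R_L) = 3.241 / (3.241 + 78.0) = 0.03989.
So the output falls by 3.99 %.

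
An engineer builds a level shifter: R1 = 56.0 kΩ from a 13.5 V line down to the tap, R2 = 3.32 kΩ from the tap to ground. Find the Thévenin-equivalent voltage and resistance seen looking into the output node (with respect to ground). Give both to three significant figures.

V_th is the open-circuit tap voltage: 13.5 × 3.32/(56.0 + 3.32) = 0.756 V.
With the supply zeroed, R1 and R2 appear in parallel from the tap: R_th = R1‖R2 = (56.0 × 3.32)/59.32 = 3.13 kΩ.

V_th = 0.756 V, R_th = 3.13 kΩ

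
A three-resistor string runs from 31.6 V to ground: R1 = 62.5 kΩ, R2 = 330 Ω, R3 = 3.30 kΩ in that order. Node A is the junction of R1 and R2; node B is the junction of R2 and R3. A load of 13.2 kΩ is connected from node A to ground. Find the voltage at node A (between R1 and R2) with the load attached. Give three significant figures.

V ≈ 1.38 V

Below node A the series string R2+R3 = 3630 Ω sits in parallel with the 13200 Ω load: 2847 Ω.
V_A = 31.6 × 2847/(62500 + 2847) = 1.38 V.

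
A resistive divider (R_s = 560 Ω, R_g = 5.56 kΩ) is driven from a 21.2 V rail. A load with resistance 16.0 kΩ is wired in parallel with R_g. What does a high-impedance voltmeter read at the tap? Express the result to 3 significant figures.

The load sits in parallel with R_g: R_g‖R_L = (5560 × 16000) / (5560 + 16000) = 4126 Ω.
V_out = 21.2 × 4126 / (560 + 4126) = 21.2 × 4126/4686 = 18.7 V.

V_out ≈ 18.7 V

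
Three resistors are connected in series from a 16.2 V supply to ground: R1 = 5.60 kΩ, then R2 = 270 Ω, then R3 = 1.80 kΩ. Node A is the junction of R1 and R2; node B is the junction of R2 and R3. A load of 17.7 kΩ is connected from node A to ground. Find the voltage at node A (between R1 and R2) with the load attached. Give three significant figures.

V ≈ 4.03 V

Below node A the series string R2+R3 = 2070 Ω sits in parallel with the 17700 Ω load: 1853 Ω.
V_A = 16.2 × 1853/(5600 + 1853) = 4.03 V.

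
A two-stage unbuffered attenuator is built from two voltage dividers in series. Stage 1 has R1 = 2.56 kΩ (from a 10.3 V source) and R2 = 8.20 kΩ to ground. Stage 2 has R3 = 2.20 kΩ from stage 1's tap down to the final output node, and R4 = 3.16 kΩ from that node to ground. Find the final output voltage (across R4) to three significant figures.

Stage 2 presents R3+R4 = 5.360 kΩ as a load on stage 1's tap.
Stage 1's lower leg becomes R2‖(R3+R4) = 3.241 kΩ, so V_mid = 10.3 × 3.241/5.801 = 5.755 V.
Stage 2 is itself unloaded: V_out = V_mid × R4/(R3+R4) = 5.755 × 3.16/5.360 = 3.39 V.

V_out ≈ 3.39 V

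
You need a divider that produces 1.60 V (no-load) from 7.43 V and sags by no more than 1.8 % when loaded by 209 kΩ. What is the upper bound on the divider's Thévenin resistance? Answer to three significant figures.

Loading drop = R_th/(R_th + R_L) ≤ 0.0180, so R_th ≤ R_L · ε/(1−ε) = 209 kΩ × 0.0180/0.9820 = 3.83 kΩ.
(Any R1, R2 with R2/(R1+R2) = 0.215 and R1‖R2 ≤ 3.83 kΩ will meet the spec.)

R_th ≤ 3.83 kΩ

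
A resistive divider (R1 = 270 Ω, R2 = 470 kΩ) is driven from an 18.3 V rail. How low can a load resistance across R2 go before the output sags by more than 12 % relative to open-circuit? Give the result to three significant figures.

Output resistance R_th = R1‖R2 = (270 × 470000)/470300 = 269.8 Ω.
The fractional drop is R_th/(R_th + R_L); requiring this ≤ 0.120 gives R_L ≥ R_th(1/0.120 − 1) = 269.8 × 7.333 = 1.98 kΩ.

R_L(min) ≈ 1.98 kΩ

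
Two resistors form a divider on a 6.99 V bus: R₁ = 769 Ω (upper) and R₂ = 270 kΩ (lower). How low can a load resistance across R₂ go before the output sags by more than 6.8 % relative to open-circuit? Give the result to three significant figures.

Output resistance R_th = R₁‖R₂ = (769 × 270000)/270800 = 766.8 Ω.
The fractional drop is R_th/(R_th + R_L); requiring this ≤ 0.0680 gives R_L ≥ R_th(1/0.0680 − 1) = 766.8 × 13.71 = 10.5 kΩ.

R_L(min) ≈ 10.5 kΩ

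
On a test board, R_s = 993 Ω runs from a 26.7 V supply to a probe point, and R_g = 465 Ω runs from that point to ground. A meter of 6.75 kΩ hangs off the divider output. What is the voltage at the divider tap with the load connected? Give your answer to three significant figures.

V_out ≈ 8.13 V

The load sits in parallel with R_g: R_g‖R_L = (465 × 6750) / (465 + 6750) = 435.0 Ω.
V_out = 26.7 × 435.0 / (993 + 435.0) = 26.7 × 435.0/1428 = 8.13 V.
(Unloaded it would have been 8.52 V.)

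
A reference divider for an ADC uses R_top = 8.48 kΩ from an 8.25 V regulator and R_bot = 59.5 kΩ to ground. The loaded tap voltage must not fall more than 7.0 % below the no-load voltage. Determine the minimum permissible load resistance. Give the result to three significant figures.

R_L(min) ≈ 98.6 kΩ

Output resistance R_th = R_top‖R_bot = (8.48 × 59.5)/67.98 = 7.422 kΩ.
The fractional drop is R_th/(R_th + R_L); requiring this ≤ 0.0700 gives R_L ≥ R_th(1/0.0700 − 1) = 7.422 × 13.29 = 98.6 kΩ.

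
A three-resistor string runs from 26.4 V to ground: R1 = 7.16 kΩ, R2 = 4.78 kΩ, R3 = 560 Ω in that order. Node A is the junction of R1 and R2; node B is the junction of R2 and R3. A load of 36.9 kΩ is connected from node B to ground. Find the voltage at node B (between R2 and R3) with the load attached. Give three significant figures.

V ≈ 1.17 V

At node B, R3 is in parallel with the load: R3‖R_L = 551.6 Ω.
Below node A the resistance is R2 + (R3‖R_L) = 5332 Ω, so V_A = 26.4 × 5332/12490 = 11.27 V.
Then V_B = V_A × (R3‖R_L)/(R2 + R3‖R_L) = 11.27 × 551.6/5332 = 1.17 V.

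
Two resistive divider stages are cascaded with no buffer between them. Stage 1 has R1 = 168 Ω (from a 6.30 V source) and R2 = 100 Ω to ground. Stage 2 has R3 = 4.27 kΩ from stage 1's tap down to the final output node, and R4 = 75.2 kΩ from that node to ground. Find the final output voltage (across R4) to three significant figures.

Stage 2 presents R3+R4 = 79470 Ω as a load on stage 1's tap.
Stage 1's lower leg becomes R2‖(R3+R4) = 99.87 Ω, so V_mid = 6.30 × 99.87/267.9 = 2.349 V.
Stage 2 is itself unloaded: V_out = V_mid × R4/(R3+R4) = 2.349 × 75200/79470 = 2.22 V.

V_out ≈ 2.22 V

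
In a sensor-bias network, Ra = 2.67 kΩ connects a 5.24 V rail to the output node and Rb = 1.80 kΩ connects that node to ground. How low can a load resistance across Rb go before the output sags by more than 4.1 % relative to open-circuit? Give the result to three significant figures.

Output resistance R_th = Ra‖Rb = (2.67 × 1.80)/4.470 = 1.075 kΩ.
The fractional drop is R_th/(R_th + R_L); requiring this ≤ 0.0410 gives R_L ≥ R_th(1/0.0410 − 1) = 1.075 × 23.39 = 25.1 kΩ.

R_L(min) ≈ 25.1 kΩ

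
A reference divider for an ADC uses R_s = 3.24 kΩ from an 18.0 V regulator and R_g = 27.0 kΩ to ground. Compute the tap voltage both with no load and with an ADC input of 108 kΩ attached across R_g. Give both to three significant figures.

Unloaded: 16.1 V; loaded: 15.7 V

Open-circuit: V = 18.0 × 27.0/(3.24 + 27.0) = 16.1 V.
With the load, R_g becomes R_g‖R_L = 21.60 kΩ, so V = 18.0 × 21.60/24.84 = 15.7 V.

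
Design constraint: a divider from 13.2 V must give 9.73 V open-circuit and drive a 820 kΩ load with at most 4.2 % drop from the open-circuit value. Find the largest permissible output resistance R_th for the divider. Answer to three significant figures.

Loading drop = R_th/(R_th + R_L) ≤ 0.0420, so R_th ≤ R_L · ε/(1−ε) = 820 kΩ × 0.0420/0.9580 = 35.9 kΩ.
(Any R1, R2 with R2/(R1+R2) = 0.737 and R1‖R2 ≤ 35.9 kΩ will meet the spec.)

R_th ≤ 35.9 kΩ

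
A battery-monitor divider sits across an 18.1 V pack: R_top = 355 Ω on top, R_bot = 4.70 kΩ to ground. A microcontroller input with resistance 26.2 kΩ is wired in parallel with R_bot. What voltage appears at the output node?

V_out ≈ 16.6 V

The load sits in parallel with R_bot: R_bot‖R_L = (4700 × 26200) / (4700 + 26200) = 3985 Ω.
V_out = 18.1 × 3985 / (355 + 3985) = 18.1 × 3985/4340 = 16.6 V.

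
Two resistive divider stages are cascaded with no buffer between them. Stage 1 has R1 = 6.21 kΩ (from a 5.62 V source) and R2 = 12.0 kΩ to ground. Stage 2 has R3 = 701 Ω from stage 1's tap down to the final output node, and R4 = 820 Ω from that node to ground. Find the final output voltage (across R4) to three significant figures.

Stage 2 presents R3+R4 = 1521 Ω as a load on stage 1's tap.
Stage 1's lower leg becomes R2‖(R3+R4) = 1350 Ω, so V_mid = 5.62 × 1350/7560 = 1.004 V.
Stage 2 is itself unloaded: V_out = V_mid × R4/(R3+R4) = 1.004 × 820/1521 = 0.541 V.

V_out ≈ 0.541 V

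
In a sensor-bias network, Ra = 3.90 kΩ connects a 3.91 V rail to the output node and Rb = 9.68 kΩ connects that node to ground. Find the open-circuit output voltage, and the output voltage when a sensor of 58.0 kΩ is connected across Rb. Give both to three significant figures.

Unloaded: 2.79 V; loaded: 2.66 V

Open-circuit: V = 3.91 × 9.68/(3.90 + 9.68) = 2.79 V.
With the load, Rb becomes Rb‖R_L = 8.296 kΩ, so V = 3.91 × 8.296/12.20 = 2.66 V.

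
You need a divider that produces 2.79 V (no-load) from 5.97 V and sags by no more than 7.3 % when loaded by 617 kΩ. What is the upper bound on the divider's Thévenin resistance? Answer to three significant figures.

R_th ≤ 48.6 kΩ

Loading drop = R_th/(R_th + R_L) ≤ 0.0730, so R_th ≤ R_L · ε/(1−ε) = 617 kΩ × 0.0730/0.9270 = 48.6 kΩ.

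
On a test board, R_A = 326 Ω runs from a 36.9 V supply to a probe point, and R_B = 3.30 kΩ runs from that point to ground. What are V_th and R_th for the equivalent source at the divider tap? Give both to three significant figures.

V_th is the open-circuit tap voltage: 36.9 × 3300/(326 + 3300) = 33.6 V.
With the supply zeroed, R_A and R_B appear in parallel from the tap: R_th = R_A‖R_B = (326 × 3300)/3626 = 297 Ω.

V_th = 33.6 V, R_th = 297 Ω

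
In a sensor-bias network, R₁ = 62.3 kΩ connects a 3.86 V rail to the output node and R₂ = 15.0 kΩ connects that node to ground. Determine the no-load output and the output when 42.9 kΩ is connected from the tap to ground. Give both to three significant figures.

Unloaded: 0.749 V; loaded: 0.584 V

Open-circuit: V = 3.86 × 15.0/(62.3 + 15.0) = 0.749 V.
With the load, R₂ becomes R₂‖R_L = 11.11 kΩ, so V = 3.86 × 11.11/73.41 = 0.584 V.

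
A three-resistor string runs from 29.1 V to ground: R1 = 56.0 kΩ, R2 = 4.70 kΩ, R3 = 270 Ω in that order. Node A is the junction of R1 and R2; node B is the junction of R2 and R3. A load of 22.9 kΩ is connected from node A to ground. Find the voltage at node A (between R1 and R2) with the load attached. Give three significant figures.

V ≈ 1.98 V

Below node A the series string R2+R3 = 4970 Ω sits in parallel with the 22900 Ω load: 4084 Ω.
V_A = 29.1 × 4084/(56000 + 4084) = 1.98 V.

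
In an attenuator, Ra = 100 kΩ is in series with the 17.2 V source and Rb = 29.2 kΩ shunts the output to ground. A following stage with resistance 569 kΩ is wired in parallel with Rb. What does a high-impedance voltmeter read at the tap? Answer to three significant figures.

V_out ≈ 3.74 V

The load sits in parallel with Rb: Rb‖R_L = (29.2 × 569) / (29.2 + 569) = 27.77 kΩ.
V_out = 17.2 × 27.77 / (100 + 27.77) = 17.2 × 27.77/127.8 = 3.74 V.
(Unloaded it would have been 3.89 V.)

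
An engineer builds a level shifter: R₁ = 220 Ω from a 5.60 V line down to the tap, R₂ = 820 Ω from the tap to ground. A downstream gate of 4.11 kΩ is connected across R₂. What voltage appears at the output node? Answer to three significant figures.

The load sits in parallel with R₂: R₂‖R_L = (820 × 4110) / (820 + 4110) = 683.6 Ω.
V_out = 5.60 × 683.6 / (220 + 683.6) = 5.60 × 683.6/903.6 = 4.24 V.

V_out ≈ 4.24 V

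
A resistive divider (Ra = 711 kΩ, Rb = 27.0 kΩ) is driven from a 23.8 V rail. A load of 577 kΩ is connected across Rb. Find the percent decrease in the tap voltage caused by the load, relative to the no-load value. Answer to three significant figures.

4.31 %

The divider's output (Thévenin) resistance is Ra‖Rb = 26.01 kΩ.
Fractional drop under load = R_th/(R_th + R_L) = 26.01 / (26.01 + 577) = 0.04314.
So the output falls by 4.31 %.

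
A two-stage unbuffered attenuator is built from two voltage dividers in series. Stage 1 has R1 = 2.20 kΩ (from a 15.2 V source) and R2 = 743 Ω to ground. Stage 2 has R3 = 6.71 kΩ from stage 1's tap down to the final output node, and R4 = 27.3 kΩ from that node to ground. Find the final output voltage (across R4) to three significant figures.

Stage 2 presents R3+R4 = 34010 Ω as a load on stage 1's tap.
Stage 1's lower leg becomes R2‖(R3+R4) = 727.1 Ω, so V_mid = 15.2 × 727.1/2927 = 3.776 V.
Stage 2 is itself unloaded: V_out = V_mid × R4/(R3+R4) = 3.776 × 27300/34010 = 3.03 V.

V_out ≈ 3.03 V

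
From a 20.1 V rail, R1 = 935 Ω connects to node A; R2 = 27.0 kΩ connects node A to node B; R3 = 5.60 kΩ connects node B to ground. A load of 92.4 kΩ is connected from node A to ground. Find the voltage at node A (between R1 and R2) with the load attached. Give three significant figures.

V ≈ 19.3 V

Below node A the series string R2+R3 = 32600 Ω sits in parallel with the 92400 Ω load: 24100 Ω.
V_A = 20.1 × 24100/(935 + 24100) = 19.3 V.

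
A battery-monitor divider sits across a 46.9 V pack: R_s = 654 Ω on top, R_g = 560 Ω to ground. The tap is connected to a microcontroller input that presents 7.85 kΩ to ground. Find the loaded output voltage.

V_out ≈ 20.8 V

The load sits in parallel with R_g: R_g‖R_L = (560 × 7850) / (560 + 7850) = 522.7 Ω.
V_out = 46.9 × 522.7 / (654 + 522.7) = 46.9 × 522.7/1177 = 20.8 V.
(Unloaded it would have been 21.6 V.)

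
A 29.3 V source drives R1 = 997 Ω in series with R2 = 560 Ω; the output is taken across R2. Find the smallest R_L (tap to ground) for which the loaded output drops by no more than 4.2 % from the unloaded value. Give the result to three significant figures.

Output resistance R_th = R1‖R2 = (997 × 560)/1557 = 358.6 Ω.
The fractional drop is R_th/(R_th + R_L); requiring this ≤ 0.0420 gives R_L ≥ R_th(1/0.0420 − 1) = 358.6 × 22.81 = 8.18 kΩ.

R_L(min) ≈ 8.18 kΩ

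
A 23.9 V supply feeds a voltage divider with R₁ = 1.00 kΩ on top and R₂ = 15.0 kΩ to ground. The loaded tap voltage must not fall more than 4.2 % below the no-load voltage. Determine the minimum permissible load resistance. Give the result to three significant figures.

R_L(min) ≈ 21.4 kΩ

Output resistance R_th = R₁‖R₂ = (1000 × 15000)/16000 = 937.5 Ω.
The fractional drop is R_th/(R_th + R_L); requiring this ≤ 0.0420 gives R_L ≥ R_th(1/0.0420 − 1) = 937.5 × 22.81 = 21.4 kΩ.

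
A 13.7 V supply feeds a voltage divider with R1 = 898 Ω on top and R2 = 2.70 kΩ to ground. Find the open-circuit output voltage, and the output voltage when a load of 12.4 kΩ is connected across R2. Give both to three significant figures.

Open-circuit: V = 13.7 × 2700/(898 + 2700) = 10.3 V.
With the load, R2 becomes R2‖R_L = 2217 Ω, so V = 13.7 × 2217/3115 = 9.75 V.

Unloaded: 10.3 V; loaded: 9.75 V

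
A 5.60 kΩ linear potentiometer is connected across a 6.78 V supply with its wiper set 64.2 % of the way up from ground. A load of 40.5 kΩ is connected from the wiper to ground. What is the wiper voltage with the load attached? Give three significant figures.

V ≈ 4.22 V

The wiper splits the pot into (1−α)R = 2.005 kΩ above and αR = 3.595 kΩ below.
Lower section ‖ load = 3.302 kΩ.
V_wiper = 6.78 × 3.302/(2.005 + 3.302) = 4.22 V.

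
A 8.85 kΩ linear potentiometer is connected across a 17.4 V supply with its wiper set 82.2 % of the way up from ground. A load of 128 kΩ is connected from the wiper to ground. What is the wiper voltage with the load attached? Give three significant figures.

V ≈ 14.2 V

The wiper splits the pot into (1−α)R = 1.575 kΩ above and αR = 7.275 kΩ below.
Lower section ‖ load = 6.883 kΩ.
V_wiper = 17.4 × 6.883/(1.575 + 6.883) = 14.2 V.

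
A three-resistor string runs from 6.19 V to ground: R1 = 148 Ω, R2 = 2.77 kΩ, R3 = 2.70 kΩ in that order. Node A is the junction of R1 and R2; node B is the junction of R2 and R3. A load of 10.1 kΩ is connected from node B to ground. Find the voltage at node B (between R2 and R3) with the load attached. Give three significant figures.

V ≈ 2.61 V

At node B, R3 is in parallel with the load: R3‖R_L = 2130 Ω.
Below node A the resistance is R2 + (R3‖R_L) = 4900 Ω, so V_A = 6.19 × 4900/5048 = 6.009 V.
Then V_B = V_A × (R3‖R_L)/(R2 + R3‖R_L) = 6.009 × 2130/4900 = 2.61 V.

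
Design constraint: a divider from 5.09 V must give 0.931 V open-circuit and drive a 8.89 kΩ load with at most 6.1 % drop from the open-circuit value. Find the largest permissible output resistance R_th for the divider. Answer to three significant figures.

Loading drop = R_th/(R_th + R_L) ≤ 0.0610, so R_th ≤ R_L · ε/(1−ε) = 8.89 kΩ × 0.0610/0.9390 = 578 Ω.
(Any R1, R2 with R2/(R1+R2) = 0.183 and R1‖R2 ≤ 578 Ω will meet the spec.)

R_th ≤ 578 Ω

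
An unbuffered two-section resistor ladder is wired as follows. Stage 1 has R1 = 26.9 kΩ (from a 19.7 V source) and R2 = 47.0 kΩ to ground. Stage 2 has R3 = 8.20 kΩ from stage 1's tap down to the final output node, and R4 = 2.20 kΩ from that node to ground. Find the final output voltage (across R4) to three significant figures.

V_out ≈ 1.00 V

Stage 2 presents R3+R4 = 10.40 kΩ as a load on stage 1's tap.
Stage 1's lower leg becomes R2‖(R3+R4) = 8.516 kΩ, so V_mid = 19.7 × 8.516/35.42 = 4.737 V.
Stage 2 is itself unloaded: V_out = V_mid × R4/(R3+R4) = 4.737 × 2.20/10.40 = 1.00 V.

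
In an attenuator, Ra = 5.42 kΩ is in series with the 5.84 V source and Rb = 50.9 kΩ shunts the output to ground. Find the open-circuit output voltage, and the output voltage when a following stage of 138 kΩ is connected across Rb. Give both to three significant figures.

Unloaded: 5.28 V; loaded: 5.10 V

Open-circuit: V = 5.84 × 50.9/(5.42 + 50.9) = 5.28 V.
With the load, Rb becomes Rb‖R_L = 37.18 kΩ, so V = 5.84 × 37.18/42.60 = 5.10 V.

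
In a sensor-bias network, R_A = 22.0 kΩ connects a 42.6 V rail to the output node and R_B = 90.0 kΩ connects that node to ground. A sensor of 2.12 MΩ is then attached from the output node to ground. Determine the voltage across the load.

The load sits in parallel with R_B: R_B‖R_L = (90.0 × 2120) / (90.0 + 2120) = 86.33 kΩ.
V_out = 42.6 × 86.33 / (22.0 + 86.33) = 42.6 × 86.33/108.3 = 33.9 V.

V_out ≈ 33.9 V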